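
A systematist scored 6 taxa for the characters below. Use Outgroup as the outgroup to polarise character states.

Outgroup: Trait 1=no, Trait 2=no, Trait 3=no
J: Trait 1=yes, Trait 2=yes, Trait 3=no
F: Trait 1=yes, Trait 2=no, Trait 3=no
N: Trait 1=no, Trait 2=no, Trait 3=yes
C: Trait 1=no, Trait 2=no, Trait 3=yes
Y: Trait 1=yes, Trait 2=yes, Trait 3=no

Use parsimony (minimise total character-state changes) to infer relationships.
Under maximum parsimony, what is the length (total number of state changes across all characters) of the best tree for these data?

3

The outgroup has state 'no' for every character, so 'yes' is the derived state throughout.
Only F, J, and Y show the derived state 'yes' for Trait 1, supporting them as a clade.
Trait 2 (derived state 'yes') is shared by J and Y — a synapomorphy uniting that clade.
Only C and N show the derived state 'yes' for Trait 3, supporting them as a clade.
Most parsimonious ingroup topology: (((J,Y),F),(N,C)).
Changes per character on this tree: Trait 1: 1; Trait 2: 1; Trait 3: 1.
Total = 3.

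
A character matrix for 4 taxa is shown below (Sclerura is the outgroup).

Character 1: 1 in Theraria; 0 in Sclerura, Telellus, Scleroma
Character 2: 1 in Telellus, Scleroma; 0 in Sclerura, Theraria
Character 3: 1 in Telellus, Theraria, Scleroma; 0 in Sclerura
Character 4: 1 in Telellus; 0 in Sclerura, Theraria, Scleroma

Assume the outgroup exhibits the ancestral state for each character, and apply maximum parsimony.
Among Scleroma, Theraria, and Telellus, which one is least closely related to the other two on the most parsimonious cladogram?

Theraria

The outgroup has state '0' for every character, so '1' is the derived state throughout.
Character 1: derived state '1' in Theraria only — an autapomorphy, so it tells us nothing about relationships among taxa.
Character 2: derived state '1' in Scleroma and Telellus only — synapomorphy for {Scleroma, Telellus}.
All ingroup taxa share the derived state '1' for Character 3; it defines the ingroup but does not resolve relationships within it.
Character 4 (derived state '1') is unique to Telellus (autapomorphy; uninformative for grouping).
Most parsimonious ingroup topology: ((Telellus,Scleroma),Theraria).
Scleroma and Telellus share a more recent common ancestor with each other than either does with Theraria, so Theraria is the least closely related of the three.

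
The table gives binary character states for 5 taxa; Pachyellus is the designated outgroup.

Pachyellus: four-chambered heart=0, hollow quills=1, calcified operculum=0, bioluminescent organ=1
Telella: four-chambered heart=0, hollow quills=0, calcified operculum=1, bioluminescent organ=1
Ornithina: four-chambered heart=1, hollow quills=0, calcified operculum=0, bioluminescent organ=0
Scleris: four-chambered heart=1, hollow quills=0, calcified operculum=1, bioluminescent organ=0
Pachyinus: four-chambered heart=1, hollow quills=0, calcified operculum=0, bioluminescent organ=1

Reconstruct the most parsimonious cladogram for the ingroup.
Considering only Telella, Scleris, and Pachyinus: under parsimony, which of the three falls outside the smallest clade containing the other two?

Character polarity is set by the outgroup: the derived state is whichever differs from the outgroup's state, so for hollow quills, bioluminescent organ the derived state is '0', and for the remaining characters it is '1'.
four-chambered heart: derived state '1' in Ornithina, Pachyinus, and Scleris only — synapomorphy for {Ornithina, Pachyinus, Scleris}.
hollow quills (derived state '0') is shared by all ingroup taxa — unites the whole ingroup.
calcified operculum (state '1') occurs in Scleris and Telella but conflicts with the nesting implied by the other characters — most parsimoniously interpreted as homoplasy.
bioluminescent organ (derived state '0') is shared by Ornithina and Scleris — a synapomorphy uniting that clade.
Most parsimonious ingroup topology: (Telella,((Ornithina,Scleris),Pachyinus)).
Pachyinus and Scleris share a more recent common ancestor with each other than either does with Telella, so Telella is the least closely related of the three.

Telella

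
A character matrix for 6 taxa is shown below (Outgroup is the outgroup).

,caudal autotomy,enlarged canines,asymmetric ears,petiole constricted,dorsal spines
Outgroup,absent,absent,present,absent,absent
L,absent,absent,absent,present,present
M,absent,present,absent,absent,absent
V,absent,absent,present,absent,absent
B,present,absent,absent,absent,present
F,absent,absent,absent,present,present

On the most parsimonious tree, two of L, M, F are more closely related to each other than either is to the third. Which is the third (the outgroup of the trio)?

M

Character polarity is set by the outgroup: the derived state is whichever differs from the outgroup's state, so for asymmetric ears the derived state is 'absent', and for the remaining characters it is 'present'.
caudal autotomy (derived state 'present') is unique to B (autapomorphy; uninformative for grouping).
enlarged canines (derived state 'present') is unique to M (autapomorphy; uninformative for grouping).
asymmetric ears (derived state 'absent') is shared by B, F, L, and M — a synapomorphy uniting that clade.
petiole constricted (derived state 'present') is shared by F and L — a synapomorphy uniting that clade.
dorsal spines: derived state 'present' in B, F, and L only — synapomorphy for {B, F, L}.
Most parsimonious ingroup topology: ((((L,F),B),M),V).
L and F share a more recent common ancestor with each other than either does with M, so M is the least closely related of the three.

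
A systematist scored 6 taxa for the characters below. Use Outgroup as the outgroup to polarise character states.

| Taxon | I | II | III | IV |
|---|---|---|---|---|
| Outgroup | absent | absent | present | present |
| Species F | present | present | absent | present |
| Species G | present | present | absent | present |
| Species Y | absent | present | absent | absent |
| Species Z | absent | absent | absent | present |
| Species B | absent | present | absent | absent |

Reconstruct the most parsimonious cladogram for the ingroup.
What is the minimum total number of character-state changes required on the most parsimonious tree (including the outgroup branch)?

4

Character polarity is set by the outgroup: the derived state is whichever differs from the outgroup's state, so for III, IV the derived state is 'absent', and for the remaining characters it is 'present'.
I: derived state 'present' in Species F and Species G only — synapomorphy for {Species F, Species G}.
Only Species B, Species F, Species G, and Species Y show the derived state 'present' for II, supporting them as a clade.
All ingroup taxa share the derived state 'absent' for III; it defines the ingroup but does not resolve relationships within it.
IV (derived state 'absent') is shared by Species B and Species Y — a synapomorphy uniting that clade.
Most parsimonious ingroup topology: (((Species F,Species G),(Species Y,Species B)),Species Z).
Changes per character on this tree: I: 1; II: 1; III: 1; IV: 1.
Total = 4.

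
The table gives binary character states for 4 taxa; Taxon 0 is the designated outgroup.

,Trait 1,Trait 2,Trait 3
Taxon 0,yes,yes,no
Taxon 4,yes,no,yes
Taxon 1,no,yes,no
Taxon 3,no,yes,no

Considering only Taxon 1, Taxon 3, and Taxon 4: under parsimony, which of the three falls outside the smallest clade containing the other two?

Taxon 4

Character polarity is set by the outgroup: the derived state is whichever differs from the outgroup's state, so for Trait 1, Trait 2 the derived state is 'no', and for the remaining characters it is 'yes'.
Trait 1: derived state 'no' in Taxon 1 and Taxon 3 only — synapomorphy for {Taxon 1, Taxon 3}.
Trait 2: derived state 'no' in Taxon 4 only — an autapomorphy, so it tells us nothing about relationships among taxa.
Trait 3 (derived state 'yes') is unique to Taxon 4 (autapomorphy; uninformative for grouping).
Most parsimonious ingroup topology: (Taxon 4,(Taxon 1,Taxon 3)).
Taxon 1 and Taxon 3 share a more recent common ancestor with each other than either does with Taxon 4, so Taxon 4 is the least closely related of the three.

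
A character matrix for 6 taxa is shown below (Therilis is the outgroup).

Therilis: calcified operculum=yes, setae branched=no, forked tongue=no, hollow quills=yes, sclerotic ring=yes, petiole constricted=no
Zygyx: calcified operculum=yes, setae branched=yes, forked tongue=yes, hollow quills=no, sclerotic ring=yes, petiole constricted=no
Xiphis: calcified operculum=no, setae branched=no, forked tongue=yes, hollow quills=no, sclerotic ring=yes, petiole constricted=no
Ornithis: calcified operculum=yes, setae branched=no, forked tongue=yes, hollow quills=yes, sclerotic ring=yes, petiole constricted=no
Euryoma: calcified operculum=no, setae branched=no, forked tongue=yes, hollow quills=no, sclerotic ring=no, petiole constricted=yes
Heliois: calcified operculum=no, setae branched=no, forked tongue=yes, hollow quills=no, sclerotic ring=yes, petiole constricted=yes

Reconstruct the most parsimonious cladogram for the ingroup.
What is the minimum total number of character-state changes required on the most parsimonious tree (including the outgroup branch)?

6

Character polarity is set by the outgroup: the derived state is whichever differs from the outgroup's state, so for calcified operculum, hollow quills, sclerotic ring the derived state is 'no', and for the remaining characters it is 'yes'.
calcified operculum (derived state 'no') is shared by Euryoma, Heliois, and Xiphis — a synapomorphy uniting that clade.
setae branched: derived state 'yes' in Zygyx only — an autapomorphy, so it tells us nothing about relationships among taxa.
forked tongue (derived state 'yes') is shared by all ingroup taxa — unites the whole ingroup.
hollow quills (derived state 'no') is shared by Euryoma, Heliois, Xiphis, and Zygyx — a synapomorphy uniting that clade.
sclerotic ring (derived state 'no') is unique to Euryoma (autapomorphy; uninformative for grouping).
Only Euryoma and Heliois show the derived state 'yes' for petiole constricted, supporting them as a clade.
Most parsimonious ingroup topology: ((Zygyx,(Xiphis,(Euryoma,Heliois))),Ornithis).
Changes per character on this tree: calcified operculum: 1; setae branched: 1; forked tongue: 1; hollow quills: 1; sclerotic ring: 1; petiole constricted: 1.
Total = 6.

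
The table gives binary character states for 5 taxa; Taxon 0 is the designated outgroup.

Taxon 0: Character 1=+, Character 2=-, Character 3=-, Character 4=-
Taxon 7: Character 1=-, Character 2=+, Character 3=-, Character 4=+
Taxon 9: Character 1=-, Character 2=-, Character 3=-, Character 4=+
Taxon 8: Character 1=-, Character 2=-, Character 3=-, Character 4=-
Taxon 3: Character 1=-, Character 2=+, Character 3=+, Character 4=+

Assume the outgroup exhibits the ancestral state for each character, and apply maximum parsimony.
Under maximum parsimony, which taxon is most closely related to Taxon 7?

Character polarity is set by the outgroup: the derived state is whichever differs from the outgroup's state, so for Character 1 the derived state is '-', and for the remaining characters it is '+'.
Character 1 (derived state '-') is shared by all ingroup taxa — unites the whole ingroup.
Character 2: derived state '+' in Taxon 3 and Taxon 7 only — synapomorphy for {Taxon 3, Taxon 7}.
Character 3 (derived state '+') is unique to Taxon 3 (autapomorphy; uninformative for grouping).
Character 4 (derived state '+') is shared by Taxon 3, Taxon 7, and Taxon 9 — a synapomorphy uniting that clade.
Most parsimonious ingroup topology: (((Taxon 7,Taxon 3),Taxon 9),Taxon 8).
Taxon 7 and Taxon 3 form a cherry on this tree, so they are sister taxa.

Taxon 3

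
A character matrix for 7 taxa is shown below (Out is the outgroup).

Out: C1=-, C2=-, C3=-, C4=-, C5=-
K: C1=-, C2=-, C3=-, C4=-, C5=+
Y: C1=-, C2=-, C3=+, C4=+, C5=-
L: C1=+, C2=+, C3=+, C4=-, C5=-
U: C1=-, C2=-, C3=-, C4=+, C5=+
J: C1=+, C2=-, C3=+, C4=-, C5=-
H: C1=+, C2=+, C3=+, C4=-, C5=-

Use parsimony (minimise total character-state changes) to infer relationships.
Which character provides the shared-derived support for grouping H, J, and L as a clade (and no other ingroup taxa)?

The outgroup has state '-' for every character, so '+' is the derived state throughout.
Only H, J, and L show the derived state '+' for C1, supporting them as a clade.
C2 (derived state '+') is shared by H and L — a synapomorphy uniting that clade.
Only H, J, L, and Y show the derived state '+' for C3, supporting them as a clade.
C4 groups U and Y, which is incompatible with the clades supported by the remaining characters; treating it as convergent (homoplasy) costs fewer steps than any alternative tree.
C5: derived state '+' in K and U only — synapomorphy for {K, U}.
Most parsimonious ingroup topology: ((K,U),(Y,((L,H),J))).
The clade {H, J, L} is supported by C1: its derived state '+' occurs in exactly those taxa and in no other taxon (including the outgroup).

C1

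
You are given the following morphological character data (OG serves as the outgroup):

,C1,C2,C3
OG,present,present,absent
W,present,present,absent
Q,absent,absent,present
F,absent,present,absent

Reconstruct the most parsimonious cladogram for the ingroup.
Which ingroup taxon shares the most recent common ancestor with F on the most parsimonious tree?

Character polarity is set by the outgroup: the derived state is whichever differs from the outgroup's state, so for C1, C2 the derived state is 'absent', and for the remaining characters it is 'present'.
C1 (derived state 'absent') is shared by F and Q — a synapomorphy uniting that clade.
C2 (derived state 'absent') is unique to Q (autapomorphy; uninformative for grouping).
C3 (derived state 'present') is unique to Q (autapomorphy; uninformative for grouping).
Most parsimonious ingroup topology: (W,(Q,F)).
F and Q form a cherry on this tree, so they are sister taxa.

Q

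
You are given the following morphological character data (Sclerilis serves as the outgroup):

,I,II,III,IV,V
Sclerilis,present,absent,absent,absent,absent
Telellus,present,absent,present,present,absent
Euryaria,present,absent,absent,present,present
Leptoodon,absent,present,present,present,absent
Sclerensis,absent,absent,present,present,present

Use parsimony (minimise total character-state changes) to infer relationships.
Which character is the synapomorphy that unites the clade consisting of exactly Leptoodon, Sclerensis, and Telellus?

Character polarity is set by the outgroup: the derived state is whichever differs from the outgroup's state, so for I the derived state is 'absent', and for the remaining characters it is 'present'.
Only Leptoodon and Sclerensis show the derived state 'absent' for I, supporting them as a clade.
II (derived state 'present') is unique to Leptoodon (autapomorphy; uninformative for grouping).
Only Leptoodon, Sclerensis, and Telellus show the derived state 'present' for III, supporting them as a clade.
All ingroup taxa share the derived state 'present' for IV; it defines the ingroup but does not resolve relationships within it.
V groups Euryaria and Sclerensis, which is incompatible with the clades supported by the remaining characters; treating it as convergent (homoplasy) costs fewer steps than any alternative tree.
Most parsimonious ingroup topology: ((Telellus,(Leptoodon,Sclerensis)),Euryaria).
The clade {Leptoodon, Sclerensis, Telellus} is supported by III: its derived state 'present' occurs in exactly those taxa and in no other taxon (including the outgroup).

III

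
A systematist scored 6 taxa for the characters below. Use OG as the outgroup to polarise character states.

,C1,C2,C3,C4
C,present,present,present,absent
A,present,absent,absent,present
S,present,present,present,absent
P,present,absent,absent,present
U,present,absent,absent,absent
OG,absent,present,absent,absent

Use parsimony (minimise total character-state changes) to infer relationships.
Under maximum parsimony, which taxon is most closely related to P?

A

Character polarity is set by the outgroup: the derived state is whichever differs from the outgroup's state, so for C2 the derived state is 'absent', and for the remaining characters it is 'present'.
All ingroup taxa share the derived state 'present' for C1; it defines the ingroup but does not resolve relationships within it.
Only A, P, and U show the derived state 'absent' for C2, supporting them as a clade.
C3 (derived state 'present') is shared by C and S — a synapomorphy uniting that clade.
Only A and P show the derived state 'present' for C4, supporting them as a clade.
Most parsimonious ingroup topology: ((U,(A,P)),(S,C)).
P and A form a cherry on this tree, so they are sister taxa.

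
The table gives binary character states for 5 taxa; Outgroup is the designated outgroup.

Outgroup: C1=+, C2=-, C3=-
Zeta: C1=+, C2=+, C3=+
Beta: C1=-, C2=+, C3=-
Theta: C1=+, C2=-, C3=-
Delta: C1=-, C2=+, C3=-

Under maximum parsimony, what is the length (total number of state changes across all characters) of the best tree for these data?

3

Character polarity is set by the outgroup: the derived state is whichever differs from the outgroup's state, so for C1 the derived state is '-', and for the remaining characters it is '+'.
Only Beta and Delta show the derived state '-' for C1, supporting them as a clade.
C2: derived state '+' in Beta, Delta, and Zeta only — synapomorphy for {Beta, Delta, Zeta}.
C3 (derived state '+') is unique to Zeta (autapomorphy; uninformative for grouping).
Most parsimonious ingroup topology: ((Zeta,(Beta,Delta)),Theta).
Changes per character on this tree: C1: 1; C2: 1; C3: 1.
Total = 3.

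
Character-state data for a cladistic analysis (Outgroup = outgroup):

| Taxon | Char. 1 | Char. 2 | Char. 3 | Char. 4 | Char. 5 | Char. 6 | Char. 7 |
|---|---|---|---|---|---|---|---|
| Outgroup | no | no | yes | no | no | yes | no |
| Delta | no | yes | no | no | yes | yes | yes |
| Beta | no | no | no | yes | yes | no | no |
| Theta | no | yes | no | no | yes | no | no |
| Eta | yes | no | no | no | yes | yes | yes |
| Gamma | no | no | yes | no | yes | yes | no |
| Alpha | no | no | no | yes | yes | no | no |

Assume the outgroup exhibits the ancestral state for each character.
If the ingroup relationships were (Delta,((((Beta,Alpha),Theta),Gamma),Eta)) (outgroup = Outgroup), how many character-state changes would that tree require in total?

10

Map each character onto (Delta,((((Beta,Alpha),Theta),Gamma),Eta)) (rooted by Outgroup) and count the minimum state changes it requires (Fitch parsimony):
Char. 1: 1; Char. 2: 2; Char. 3: 2; Char. 4: 1; Char. 5: 1; Char. 6: 1; Char. 7: 2.
Total tree length = 10.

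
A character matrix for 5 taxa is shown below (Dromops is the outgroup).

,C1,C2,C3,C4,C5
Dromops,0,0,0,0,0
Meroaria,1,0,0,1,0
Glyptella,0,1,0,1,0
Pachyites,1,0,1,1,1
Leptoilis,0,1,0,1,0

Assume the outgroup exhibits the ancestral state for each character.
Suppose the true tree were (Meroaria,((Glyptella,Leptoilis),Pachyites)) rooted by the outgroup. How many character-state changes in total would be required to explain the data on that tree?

6

Map each character onto (Meroaria,((Glyptella,Leptoilis),Pachyites)) (rooted by Dromops) and count the minimum state changes it requires (Fitch parsimony):
C1: 2; C2: 1; C3: 1; C4: 1; C5: 1.
Total tree length = 6.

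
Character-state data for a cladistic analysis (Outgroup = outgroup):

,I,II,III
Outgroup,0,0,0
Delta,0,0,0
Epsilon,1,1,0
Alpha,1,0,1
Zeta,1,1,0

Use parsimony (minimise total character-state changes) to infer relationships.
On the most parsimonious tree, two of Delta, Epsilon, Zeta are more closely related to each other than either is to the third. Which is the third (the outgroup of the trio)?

Delta

The outgroup has state '0' for every character, so '1' is the derived state throughout.
Only Alpha, Epsilon, and Zeta show the derived state '1' for I, supporting them as a clade.
II: derived state '1' in Epsilon and Zeta only — synapomorphy for {Epsilon, Zeta}.
III: derived state '1' in Alpha only — an autapomorphy, so it tells us nothing about relationships among taxa.
Most parsimonious ingroup topology: (Delta,((Epsilon,Zeta),Alpha)).
Zeta and Epsilon share a more recent common ancestor with each other than either does with Delta, so Delta is the least closely related of the three.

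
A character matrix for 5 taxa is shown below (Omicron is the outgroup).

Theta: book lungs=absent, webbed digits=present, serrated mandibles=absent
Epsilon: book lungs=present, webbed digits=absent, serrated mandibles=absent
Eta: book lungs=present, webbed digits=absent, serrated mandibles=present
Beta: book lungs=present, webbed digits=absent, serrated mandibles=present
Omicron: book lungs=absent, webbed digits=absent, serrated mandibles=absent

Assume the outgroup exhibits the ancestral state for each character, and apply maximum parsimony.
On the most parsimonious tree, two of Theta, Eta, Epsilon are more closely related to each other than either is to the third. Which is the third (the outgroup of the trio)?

Theta

The outgroup has state 'absent' for every character, so 'present' is the derived state throughout.
Only Beta, Epsilon, and Eta show the derived state 'present' for book lungs, supporting them as a clade.
webbed digits: derived state 'present' in Theta only — an autapomorphy, so it tells us nothing about relationships among taxa.
Only Beta and Eta show the derived state 'present' for serrated mandibles, supporting them as a clade.
Most parsimonious ingroup topology: (Theta,((Beta,Eta),Epsilon)).
Epsilon and Eta share a more recent common ancestor with each other than either does with Theta, so Theta is the least closely related of the three.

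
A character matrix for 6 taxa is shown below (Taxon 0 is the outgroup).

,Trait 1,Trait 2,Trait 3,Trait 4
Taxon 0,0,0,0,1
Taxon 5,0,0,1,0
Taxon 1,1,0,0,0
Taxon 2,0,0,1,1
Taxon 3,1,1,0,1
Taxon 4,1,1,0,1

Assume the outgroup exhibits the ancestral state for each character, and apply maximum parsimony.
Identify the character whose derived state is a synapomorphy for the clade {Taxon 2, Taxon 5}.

Trait 3

Character polarity is set by the outgroup: the derived state is whichever differs from the outgroup's state, so for Trait 4 the derived state is '0', and for the remaining characters it is '1'.
Trait 1: derived state '1' in Taxon 1, Taxon 3, and Taxon 4 only — synapomorphy for {Taxon 1, Taxon 3, Taxon 4}.
Only Taxon 3 and Taxon 4 show the derived state '1' for Trait 2, supporting them as a clade.
Only Taxon 2 and Taxon 5 show the derived state '1' for Trait 3, supporting them as a clade.
Trait 4 groups Taxon 1 and Taxon 5, which is incompatible with the clades supported by the remaining characters; treating it as convergent (homoplasy) costs fewer steps than any alternative tree.
Most parsimonious ingroup topology: ((Taxon 5,Taxon 2),(Taxon 1,(Taxon 3,Taxon 4))).
The clade {Taxon 2, Taxon 5} is supported by Trait 3: its derived state '1' occurs in exactly those taxa and in no other taxon (including the outgroup).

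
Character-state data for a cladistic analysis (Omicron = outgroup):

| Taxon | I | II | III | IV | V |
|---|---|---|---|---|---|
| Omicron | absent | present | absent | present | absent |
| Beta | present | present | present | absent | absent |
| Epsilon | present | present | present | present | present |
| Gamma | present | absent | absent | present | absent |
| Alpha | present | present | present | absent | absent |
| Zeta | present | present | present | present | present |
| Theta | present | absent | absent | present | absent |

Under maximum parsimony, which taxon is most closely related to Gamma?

Theta

Character polarity is set by the outgroup: the derived state is whichever differs from the outgroup's state, so for II, IV the derived state is 'absent', and for the remaining characters it is 'present'.
I (derived state 'present') is shared by all ingroup taxa — unites the whole ingroup.
II (derived state 'absent') is shared by Gamma and Theta — a synapomorphy uniting that clade.
Only Alpha, Beta, Epsilon, and Zeta show the derived state 'present' for III, supporting them as a clade.
Only Alpha and Beta show the derived state 'absent' for IV, supporting them as a clade.
Only Epsilon and Zeta show the derived state 'present' for V, supporting them as a clade.
Most parsimonious ingroup topology: (((Beta,Alpha),(Epsilon,Zeta)),(Gamma,Theta)).
Gamma and Theta form a cherry on this tree, so they are sister taxa.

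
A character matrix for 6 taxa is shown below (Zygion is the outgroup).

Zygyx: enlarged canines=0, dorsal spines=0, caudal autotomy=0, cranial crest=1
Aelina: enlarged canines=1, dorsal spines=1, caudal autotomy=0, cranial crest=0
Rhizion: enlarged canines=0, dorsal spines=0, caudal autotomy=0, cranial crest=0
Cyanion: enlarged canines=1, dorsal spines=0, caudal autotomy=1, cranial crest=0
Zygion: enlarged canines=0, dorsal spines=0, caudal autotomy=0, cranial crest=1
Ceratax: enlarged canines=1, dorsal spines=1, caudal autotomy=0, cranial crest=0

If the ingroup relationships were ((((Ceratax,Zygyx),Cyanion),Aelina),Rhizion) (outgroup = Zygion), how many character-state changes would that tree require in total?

Map each character onto ((((Ceratax,Zygyx),Cyanion),Aelina),Rhizion) (rooted by Zygion) and count the minimum state changes it requires (Fitch parsimony):
enlarged canines: 2; dorsal spines: 2; caudal autotomy: 1; cranial crest: 2.
Total tree length = 7.

7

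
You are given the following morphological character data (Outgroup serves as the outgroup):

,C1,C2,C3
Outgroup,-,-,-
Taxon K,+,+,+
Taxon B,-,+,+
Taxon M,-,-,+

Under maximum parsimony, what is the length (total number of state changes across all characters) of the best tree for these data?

The outgroup has state '-' for every character, so '+' is the derived state throughout.
C1: derived state '+' in Taxon K only — an autapomorphy, so it tells us nothing about relationships among taxa.
Only Taxon B and Taxon K show the derived state '+' for C2, supporting them as a clade.
C3 (derived state '+') is shared by all ingroup taxa — unites the whole ingroup.
Most parsimonious ingroup topology: ((Taxon K,Taxon B),Taxon M).
Changes per character on this tree: C1: 1; C2: 1; C3: 1.
Total = 3.

3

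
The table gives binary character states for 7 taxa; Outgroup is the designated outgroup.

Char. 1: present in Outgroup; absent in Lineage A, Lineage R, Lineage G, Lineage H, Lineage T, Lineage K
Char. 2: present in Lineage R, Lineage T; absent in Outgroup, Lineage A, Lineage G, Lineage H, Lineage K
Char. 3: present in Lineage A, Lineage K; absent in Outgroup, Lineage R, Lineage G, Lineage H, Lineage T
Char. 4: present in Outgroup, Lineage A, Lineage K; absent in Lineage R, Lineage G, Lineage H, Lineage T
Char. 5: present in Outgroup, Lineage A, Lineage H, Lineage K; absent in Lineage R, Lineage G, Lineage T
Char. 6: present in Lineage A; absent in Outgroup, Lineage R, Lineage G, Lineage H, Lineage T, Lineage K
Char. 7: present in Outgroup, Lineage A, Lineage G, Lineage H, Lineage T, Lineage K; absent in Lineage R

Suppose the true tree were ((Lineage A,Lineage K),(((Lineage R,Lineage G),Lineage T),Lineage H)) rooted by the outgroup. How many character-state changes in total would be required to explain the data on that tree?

Map each character onto ((Lineage A,Lineage K),(((Lineage R,Lineage G),Lineage T),Lineage H)) (rooted by Outgroup) and count the minimum state changes it requires (Fitch parsimony):
Char. 1: 1; Char. 2: 2; Char. 3: 1; Char. 4: 1; Char. 5: 1; Char. 6: 1; Char. 7: 1.
Total tree length = 8.

8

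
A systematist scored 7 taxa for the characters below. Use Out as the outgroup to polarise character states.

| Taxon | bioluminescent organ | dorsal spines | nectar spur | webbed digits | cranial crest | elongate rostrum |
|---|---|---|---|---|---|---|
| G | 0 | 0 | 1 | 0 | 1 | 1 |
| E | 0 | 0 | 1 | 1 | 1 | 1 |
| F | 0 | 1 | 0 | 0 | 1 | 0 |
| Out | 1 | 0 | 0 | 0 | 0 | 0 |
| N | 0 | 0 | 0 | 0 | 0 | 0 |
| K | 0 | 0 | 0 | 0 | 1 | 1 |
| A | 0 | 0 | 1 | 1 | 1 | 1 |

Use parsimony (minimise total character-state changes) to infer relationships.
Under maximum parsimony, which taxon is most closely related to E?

Character polarity is set by the outgroup: the derived state is whichever differs from the outgroup's state, so for bioluminescent organ the derived state is '0', and for the remaining characters it is '1'.
bioluminescent organ (derived state '0') is shared by all ingroup taxa — unites the whole ingroup.
dorsal spines (derived state '1') is unique to F (autapomorphy; uninformative for grouping).
nectar spur (derived state '1') is shared by A, E, and G — a synapomorphy uniting that clade.
webbed digits (derived state '1') is shared by A and E — a synapomorphy uniting that clade.
cranial crest: derived state '1' in A, E, F, G, and K only — synapomorphy for {A, E, F, G, K}.
elongate rostrum (derived state '1') is shared by A, E, G, and K — a synapomorphy uniting that clade.
Most parsimonious ingroup topology: (N,((((E,A),G),K),F)).
E and A form a cherry on this tree, so they are sister taxa.

A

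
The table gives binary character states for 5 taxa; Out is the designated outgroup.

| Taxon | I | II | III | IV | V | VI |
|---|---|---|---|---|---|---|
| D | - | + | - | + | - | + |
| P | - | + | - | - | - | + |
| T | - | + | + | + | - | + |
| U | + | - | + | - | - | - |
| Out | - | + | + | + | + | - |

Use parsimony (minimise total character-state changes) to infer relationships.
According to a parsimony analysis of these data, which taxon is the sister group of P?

Character polarity is set by the outgroup: the derived state is whichever differs from the outgroup's state, so for II, III, IV, V the derived state is '-', and for the remaining characters it is '+'.
I: derived state '+' in U only — an autapomorphy, so it tells us nothing about relationships among taxa.
II (derived state '-') is unique to U (autapomorphy; uninformative for grouping).
Only D and P show the derived state '-' for III, supporting them as a clade.
IV groups P and U, which is incompatible with the clades supported by the remaining characters; treating it as convergent (homoplasy) costs fewer steps than any alternative tree.
All ingroup taxa share the derived state '-' for V; it defines the ingroup but does not resolve relationships within it.
Only D, P, and T show the derived state '+' for VI, supporting them as a clade.
Most parsimonious ingroup topology: ((T,(P,D)),U).
P and D form a cherry on this tree, so they are sister taxa.

D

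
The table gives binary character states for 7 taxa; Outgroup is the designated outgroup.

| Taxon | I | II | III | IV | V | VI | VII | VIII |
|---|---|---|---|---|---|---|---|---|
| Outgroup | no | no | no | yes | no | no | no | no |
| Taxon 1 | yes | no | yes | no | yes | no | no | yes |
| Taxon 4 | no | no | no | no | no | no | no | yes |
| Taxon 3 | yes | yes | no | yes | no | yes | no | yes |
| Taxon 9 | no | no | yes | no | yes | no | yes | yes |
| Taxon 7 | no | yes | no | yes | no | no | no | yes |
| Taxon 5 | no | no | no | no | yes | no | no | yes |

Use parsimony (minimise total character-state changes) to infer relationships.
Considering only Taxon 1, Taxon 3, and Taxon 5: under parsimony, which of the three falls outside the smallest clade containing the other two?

Character polarity is set by the outgroup: the derived state is whichever differs from the outgroup's state, so for IV the derived state is 'no', and for the remaining characters it is 'yes'.
I groups Taxon 1 and Taxon 3, which is incompatible with the clades supported by the remaining characters; treating it as convergent (homoplasy) costs fewer steps than any alternative tree.
Only Taxon 3 and Taxon 7 show the derived state 'yes' for II, supporting them as a clade.
III: derived state 'yes' in Taxon 1 and Taxon 9 only — synapomorphy for {Taxon 1, Taxon 9}.
IV: derived state 'no' in Taxon 1, Taxon 4, Taxon 5, and Taxon 9 only — synapomorphy for {Taxon 1, Taxon 4, Taxon 5, Taxon 9}.
V: derived state 'yes' in Taxon 1, Taxon 5, and Taxon 9 only — synapomorphy for {Taxon 1, Taxon 5, Taxon 9}.
VI: derived state 'yes' in Taxon 3 only — an autapomorphy, so it tells us nothing about relationships among taxa.
VII: derived state 'yes' in Taxon 9 only — an autapomorphy, so it tells us nothing about relationships among taxa.
VIII (derived state 'yes') is shared by all ingroup taxa — unites the whole ingroup.
Most parsimonious ingroup topology: ((((Taxon 1,Taxon 9),Taxon 5),Taxon 4),(Taxon 3,Taxon 7)).
Taxon 1 and Taxon 5 share a more recent common ancestor with each other than either does with Taxon 3, so Taxon 3 is the least closely related of the three.

Taxon 3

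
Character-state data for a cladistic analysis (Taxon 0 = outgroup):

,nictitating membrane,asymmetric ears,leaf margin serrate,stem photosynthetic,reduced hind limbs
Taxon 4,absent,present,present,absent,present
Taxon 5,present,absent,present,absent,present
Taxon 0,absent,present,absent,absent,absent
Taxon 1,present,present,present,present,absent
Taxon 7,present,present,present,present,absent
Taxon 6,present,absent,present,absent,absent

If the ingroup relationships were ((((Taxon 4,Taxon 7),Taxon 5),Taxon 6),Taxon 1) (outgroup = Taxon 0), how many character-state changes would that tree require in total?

9

Map each character onto ((((Taxon 4,Taxon 7),Taxon 5),Taxon 6),Taxon 1) (rooted by Taxon 0) and count the minimum state changes it requires (Fitch parsimony):
nictitating membrane: 2; asymmetric ears: 2; leaf margin serrate: 1; stem photosynthetic: 2; reduced hind limbs: 2.
Total tree length = 9.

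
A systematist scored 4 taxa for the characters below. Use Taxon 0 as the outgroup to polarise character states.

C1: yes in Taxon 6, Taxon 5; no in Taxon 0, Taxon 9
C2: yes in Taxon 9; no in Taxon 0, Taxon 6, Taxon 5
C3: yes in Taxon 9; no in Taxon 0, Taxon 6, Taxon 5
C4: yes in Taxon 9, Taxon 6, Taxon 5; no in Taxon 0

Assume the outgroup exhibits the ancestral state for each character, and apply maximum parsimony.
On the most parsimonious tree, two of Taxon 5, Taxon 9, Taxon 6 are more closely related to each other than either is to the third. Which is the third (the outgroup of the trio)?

The outgroup has state 'no' for every character, so 'yes' is the derived state throughout.
Only Taxon 5 and Taxon 6 show the derived state 'yes' for C1, supporting them as a clade.
C2 (derived state 'yes') is unique to Taxon 9 (autapomorphy; uninformative for grouping).
C3 (derived state 'yes') is unique to Taxon 9 (autapomorphy; uninformative for grouping).
All ingroup taxa share the derived state 'yes' for C4; it defines the ingroup but does not resolve relationships within it.
Most parsimonious ingroup topology: (Taxon 9,(Taxon 6,Taxon 5)).
Taxon 6 and Taxon 5 share a more recent common ancestor with each other than either does with Taxon 9, so Taxon 9 is the least closely related of the three.

Taxon 9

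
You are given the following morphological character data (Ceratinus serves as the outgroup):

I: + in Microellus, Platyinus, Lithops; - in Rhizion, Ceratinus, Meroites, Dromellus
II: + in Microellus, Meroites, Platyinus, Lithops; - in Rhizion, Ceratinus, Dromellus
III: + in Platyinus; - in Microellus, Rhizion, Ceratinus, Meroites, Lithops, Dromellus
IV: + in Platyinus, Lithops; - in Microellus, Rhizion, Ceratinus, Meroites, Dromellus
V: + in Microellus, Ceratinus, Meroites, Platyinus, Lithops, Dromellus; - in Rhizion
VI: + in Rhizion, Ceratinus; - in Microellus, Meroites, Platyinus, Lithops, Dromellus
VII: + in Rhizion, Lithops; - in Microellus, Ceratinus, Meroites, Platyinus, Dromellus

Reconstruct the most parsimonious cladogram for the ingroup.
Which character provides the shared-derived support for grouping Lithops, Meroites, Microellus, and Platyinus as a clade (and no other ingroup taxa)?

Character polarity is set by the outgroup: the derived state is whichever differs from the outgroup's state, so for V, VI the derived state is '-', and for the remaining characters it is '+'.
I (derived state '+') is shared by Lithops, Microellus, and Platyinus — a synapomorphy uniting that clade.
Only Lithops, Meroites, Microellus, and Platyinus show the derived state '+' for II, supporting them as a clade.
III: derived state '+' in Platyinus only — an autapomorphy, so it tells us nothing about relationships among taxa.
Only Lithops and Platyinus show the derived state '+' for IV, supporting them as a clade.
V (derived state '-') is unique to Rhizion (autapomorphy; uninformative for grouping).
VI: derived state '-' in Dromellus, Lithops, Meroites, Microellus, and Platyinus only — synapomorphy for {Dromellus, Lithops, Meroites, Microellus, Platyinus}.
VII groups Lithops and Rhizion, which is incompatible with the clades supported by the remaining characters; treating it as convergent (homoplasy) costs fewer steps than any alternative tree.
Most parsimonious ingroup topology: ((Dromellus,((Microellus,(Platyinus,Lithops)),Meroites)),Rhizion).
The clade {Lithops, Meroites, Microellus, Platyinus} is supported by II: its derived state '+' occurs in exactly those taxa and in no other taxon (including the outgroup).

II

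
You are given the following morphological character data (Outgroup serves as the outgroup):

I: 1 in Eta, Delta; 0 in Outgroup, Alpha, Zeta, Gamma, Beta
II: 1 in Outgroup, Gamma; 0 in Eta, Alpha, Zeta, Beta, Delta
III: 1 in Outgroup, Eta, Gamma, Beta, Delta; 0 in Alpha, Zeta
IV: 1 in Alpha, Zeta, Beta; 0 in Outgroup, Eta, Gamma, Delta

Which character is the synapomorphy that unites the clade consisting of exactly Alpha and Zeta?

III

Character polarity is set by the outgroup: the derived state is whichever differs from the outgroup's state, so for II, III the derived state is '0', and for the remaining characters it is '1'.
Only Delta and Eta show the derived state '1' for I, supporting them as a clade.
II: derived state '0' in Alpha, Beta, Delta, Eta, and Zeta only — synapomorphy for {Alpha, Beta, Delta, Eta, Zeta}.
III: derived state '0' in Alpha and Zeta only — synapomorphy for {Alpha, Zeta}.
Only Alpha, Beta, and Zeta show the derived state '1' for IV, supporting them as a clade.
Most parsimonious ingroup topology: (((Eta,Delta),((Alpha,Zeta),Beta)),Gamma).
The clade {Alpha, Zeta} is supported by III: its derived state '0' occurs in exactly those taxa and in no other taxon (including the outgroup).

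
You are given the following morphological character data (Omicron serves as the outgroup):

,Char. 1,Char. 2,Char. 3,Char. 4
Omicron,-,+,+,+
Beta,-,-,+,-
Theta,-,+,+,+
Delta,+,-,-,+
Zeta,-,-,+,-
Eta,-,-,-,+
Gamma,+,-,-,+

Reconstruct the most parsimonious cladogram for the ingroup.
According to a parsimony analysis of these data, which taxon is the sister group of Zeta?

Character polarity is set by the outgroup: the derived state is whichever differs from the outgroup's state, so for Char. 2, Char. 3, Char. 4 the derived state is '-', and for the remaining characters it is '+'.
Only Delta and Gamma show the derived state '+' for Char. 1, supporting them as a clade.
Only Beta, Delta, Eta, Gamma, and Zeta show the derived state '-' for Char. 2, supporting them as a clade.
Char. 3 (derived state '-') is shared by Delta, Eta, and Gamma — a synapomorphy uniting that clade.
Char. 4 (derived state '-') is shared by Beta and Zeta — a synapomorphy uniting that clade.
Most parsimonious ingroup topology: (((Beta,Zeta),((Delta,Gamma),Eta)),Theta).
Zeta and Beta form a cherry on this tree, so they are sister taxa.

Beta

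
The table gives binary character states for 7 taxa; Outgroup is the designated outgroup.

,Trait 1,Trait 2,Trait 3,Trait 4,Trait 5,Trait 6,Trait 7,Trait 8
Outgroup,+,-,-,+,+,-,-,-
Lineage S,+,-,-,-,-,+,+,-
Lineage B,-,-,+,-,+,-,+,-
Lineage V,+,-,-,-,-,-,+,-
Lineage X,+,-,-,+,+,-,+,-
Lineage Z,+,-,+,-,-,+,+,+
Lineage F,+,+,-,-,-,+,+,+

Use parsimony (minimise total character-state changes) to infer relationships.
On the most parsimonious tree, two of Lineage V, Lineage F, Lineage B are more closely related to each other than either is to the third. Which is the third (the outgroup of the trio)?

Lineage B

Character polarity is set by the outgroup: the derived state is whichever differs from the outgroup's state, so for Trait 1, Trait 4, Trait 5 the derived state is '-', and for the remaining characters it is '+'.
Trait 1: derived state '-' in Lineage B only — an autapomorphy, so it tells us nothing about relationships among taxa.
Trait 2 (derived state '+') is unique to Lineage F (autapomorphy; uninformative for grouping).
Trait 3 groups Lineage B and Lineage Z, which is incompatible with the clades supported by the remaining characters; treating it as convergent (homoplasy) costs fewer steps than any alternative tree.
Only Lineage B, Lineage F, Lineage S, Lineage V, and Lineage Z show the derived state '-' for Trait 4, supporting them as a clade.
Trait 5: derived state '-' in Lineage F, Lineage S, Lineage V, and Lineage Z only — synapomorphy for {Lineage F, Lineage S, Lineage V, Lineage Z}.
Only Lineage F, Lineage S, and Lineage Z show the derived state '+' for Trait 6, supporting them as a clade.
All ingroup taxa share the derived state '+' for Trait 7; it defines the ingroup but does not resolve relationships within it.
Trait 8: derived state '+' in Lineage F and Lineage Z only — synapomorphy for {Lineage F, Lineage Z}.
Most parsimonious ingroup topology: ((((Lineage S,(Lineage Z,Lineage F)),Lineage V),Lineage B),Lineage X).
Lineage F and Lineage V share a more recent common ancestor with each other than either does with Lineage B, so Lineage B is the least closely related of the three.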